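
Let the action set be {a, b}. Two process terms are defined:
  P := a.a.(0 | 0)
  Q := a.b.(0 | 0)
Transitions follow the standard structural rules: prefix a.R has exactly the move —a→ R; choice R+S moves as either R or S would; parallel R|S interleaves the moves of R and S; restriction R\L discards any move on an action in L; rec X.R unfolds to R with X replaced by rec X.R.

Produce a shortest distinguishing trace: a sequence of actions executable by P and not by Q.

Reachable graph of P (3 states):
  s0 = a.a.(0 | 0) has moves —a→ s1
  s1 = a.(0 | 0) has moves —a→ s2
  s2 = 0 | 0 has moves deadlocked
Reachable graph of Q (3 states):
  t0 = a.b.(0 | 0) has moves —a→ t1
  t1 = b.(0 | 0) has moves —b→ t2
  t2 = 0 | 0 has moves deadlocked
Run σ = ⟨aa⟩ on P: start {s0}
  [1] a ⇒ {s1}
  [2] a ⇒ {s2}
  P completes σ.
Run σ = ⟨aa⟩ on Q: start {t0}
  [1] a ⇒ {t1}
  [2] a ⇒ ∅  — Q cannot continue

aa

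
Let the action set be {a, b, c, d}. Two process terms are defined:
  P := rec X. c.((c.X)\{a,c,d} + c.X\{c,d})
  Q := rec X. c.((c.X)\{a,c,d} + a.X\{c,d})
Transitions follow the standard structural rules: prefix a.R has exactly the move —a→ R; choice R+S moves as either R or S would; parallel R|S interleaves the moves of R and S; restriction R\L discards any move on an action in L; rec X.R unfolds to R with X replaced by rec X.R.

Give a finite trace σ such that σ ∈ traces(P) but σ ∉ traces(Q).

cc

Reachable graph of P (3 states):
  u0 = rec X. c.((c.X)\{a,c,d} + c.X\{c,d}) → -c-> u1
  u1 = (c.(rec X. c.((c.X)\{a,c,d} + c.X\{c,d})))\{a,c,d} + c.(rec X. c.((c.X)\{a,c,d} + c.X\{c,d}))\{c,d} → -c-> u2
  u2 = (rec X. c.((c.X)\{a,c,d} + c.X\{c,d}))\{c,d} → ∅
Reachable graph of Q (3 states):
  v0 = rec X. c.((c.X)\{a,c,d} + a.X\{c,d}) → -c-> v1
  v1 = (c.(rec X. c.((c.X)\{a,c,d} + a.X\{c,d})))\{a,c,d} + a.(rec X. c.((c.X)\{a,c,d} + a.X\{c,d}))\{c,d} → -a-> v2
  v2 = (rec X. c.((c.X)\{a,c,d} + a.X\{c,d}))\{c,d} → ∅
Run σ = ⟨cc⟩ on P: start {u0}
  step 1 (c): {u1}
  step 2 (c): {u2}
  P completes σ.
Run σ = ⟨cc⟩ on Q: start {v0}
  step 1 (c): {v1}
  step 2 (c): ∅ (Q stuck)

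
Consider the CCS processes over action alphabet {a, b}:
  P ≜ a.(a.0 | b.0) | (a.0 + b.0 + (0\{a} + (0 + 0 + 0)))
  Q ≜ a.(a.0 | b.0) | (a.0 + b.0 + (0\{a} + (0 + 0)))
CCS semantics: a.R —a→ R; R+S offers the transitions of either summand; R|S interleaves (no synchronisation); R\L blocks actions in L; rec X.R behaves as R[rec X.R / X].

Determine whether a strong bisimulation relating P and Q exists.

bisimilar

Reachable graph of P (10 states):
  s0 = a.(a.0 | b.0) | (a.0 + b.0 + (0\{a} + (0 + 0 + 0))) has moves -a-> s1, -a-> s2, -b-> s1
  s1 = a.(a.0 | b.0) | 0 has moves -a-> s3
  s2 = a.0 | b.0 | (a.0 + b.0 + (0\{a} + (0 + 0 + 0))) has moves -a-> s3, -a-> s4, -b-> s3, -b-> s5
  s3 = a.0 | b.0 | 0 has moves -a-> s6, -b-> s7
  s4 = 0 | b.0 | (a.0 + b.0 + (0\{a} + (0 + 0 + 0))) has moves -a-> s6, -b-> s6, -b-> s8
  s5 = a.0 | 0 | (a.0 + b.0 + (0\{a} + (0 + 0 + 0))) has moves -a-> s7, -a-> s8, -b-> s7
  s6 = 0 | b.0 | 0 has moves -b-> s9
  s7 = a.0 | 0 | 0 has moves -a-> s9
  s8 = 0 | 0 | (a.0 + b.0 + (0\{a} + (0 + 0 + 0))) has moves -a-> s9, -b-> s9
  s9 = 0 | 0 | 0 has moves stopped
Reachable graph of Q (10 states):
  t0 = a.(a.0 | b.0) | (a.0 + b.0 + (0\{a} + (0 + 0))) has moves -a-> t1, -a-> t2, -b-> t1
  t1 = a.(a.0 | b.0) | 0 has moves -a-> t3
  t2 = a.0 | b.0 | (a.0 + b.0 + (0\{a} + (0 + 0))) has moves -a-> t3, -a-> t4, -b-> t3, -b-> t5
  t3 = a.0 | b.0 | 0 has moves -a-> t6, -b-> t7
  t4 = 0 | b.0 | (a.0 + b.0 + (0\{a} + (0 + 0))) has moves -a-> t6, -b-> t6, -b-> t8
  t5 = a.0 | 0 | (a.0 + b.0 + (0\{a} + (0 + 0))) has moves -a-> t7, -a-> t8, -b-> t7
  t6 = 0 | b.0 | 0 has moves -b-> t9
  t7 = a.0 | 0 | 0 has moves -a-> t9
  t8 = 0 | 0 | (a.0 + b.0 + (0\{a} + (0 + 0))) has moves -a-> t9, -b-> t9
  t9 = 0 | 0 | 0 has moves stopped
Partition-refinement fixed point:
  B0 = {s0, t0}
  B1 = {s1, t1}
  B2 = {s3, t3}
  B3 = {s6, t6}
  B4 = {s9, t9}
  B5 = {s7, t7}
  B6 = {s2, t2}
  B7 = {s4, t4}
  B8 = {s8, t8}
  B9 = {s5, t5}
s0 ∈ B0, t0 ∈ B0 → same block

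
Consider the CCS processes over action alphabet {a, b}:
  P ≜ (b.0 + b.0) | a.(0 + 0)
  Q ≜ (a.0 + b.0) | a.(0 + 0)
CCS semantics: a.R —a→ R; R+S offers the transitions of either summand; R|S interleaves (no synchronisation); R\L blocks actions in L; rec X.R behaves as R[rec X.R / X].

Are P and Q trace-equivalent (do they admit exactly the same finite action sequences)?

trace-distinct — witness ⟨aa⟩

Reachable graph of P (4 states):
  u0 = (b.0 + b.0) | a.(0 + 0) :: --a--▸ u1, --b--▸ u2
  u1 = (b.0 + b.0) | (0 + 0) :: --b--▸ u3
  u2 = 0 | a.(0 + 0) :: --a--▸ u3
  u3 = 0 | (0 + 0) :: deadlocked
Reachable graph of Q (4 states):
  v0 = (a.0 + b.0) | a.(0 + 0) :: --a--▸ v1, --a--▸ v2, --b--▸ v2
  v1 = (a.0 + b.0) | (0 + 0) :: --a--▸ v3, --b--▸ v3
  v2 = 0 | a.(0 + 0) :: --a--▸ v3
  v3 = 0 | (0 + 0) :: deadlocked
Trace ⟨aa⟩ through Q, begin at {v0}:
  [1] a ⇒ {v1, v2}
  [2] a ⇒ {v3}
  ✓ Q
Trace ⟨aa⟩ through P, begin at {u0}:
  [1] a ⇒ {u1}
  [2] a ⇒ no successor for P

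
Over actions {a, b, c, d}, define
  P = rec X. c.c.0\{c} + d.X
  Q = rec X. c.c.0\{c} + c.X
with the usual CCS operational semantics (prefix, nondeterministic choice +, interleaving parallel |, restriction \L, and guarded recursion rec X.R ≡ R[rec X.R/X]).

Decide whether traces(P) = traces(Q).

NO — witness ⟨d⟩

LTS(P): 3 reachable states
  s0 = rec X. c.c.0\{c} + d.X has moves --c--▸ s1, --d--▸ s0
  s1 = c.0\{c} has moves --c--▸ s2
  s2 = 0\{c} has moves stopped
LTS(Q): 3 reachable states
  t0 = rec X. c.c.0\{c} + c.X has moves --c--▸ t0, --c--▸ t1
  t1 = c.0\{c} has moves --c--▸ t2
  t2 = 0\{c} has moves stopped
Trace ⟨d⟩ through P, begin at {s0}:
  [1] d ⇒ {s0}
  — P admits the full trace.
Trace ⟨d⟩ through Q, begin at {t0}:
  [1] d ⇒ ∅  — Q cannot continue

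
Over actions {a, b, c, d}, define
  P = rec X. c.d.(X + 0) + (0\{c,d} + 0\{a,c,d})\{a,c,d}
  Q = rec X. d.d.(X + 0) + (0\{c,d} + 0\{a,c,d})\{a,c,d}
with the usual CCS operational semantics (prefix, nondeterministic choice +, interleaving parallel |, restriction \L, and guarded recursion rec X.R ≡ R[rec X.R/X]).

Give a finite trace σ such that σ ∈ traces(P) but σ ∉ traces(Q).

Reachable graph of P (3 states):
  m0 = rec X. c.d.(X + 0) + (0\{c,d} + 0\{a,c,d})\{a,c,d} | =c=> m1
  m1 = d.((rec X. c.d.(X + 0) + (0\{c,d} + 0\{a,c,d})\{a,c,d}) + 0) | =d=> m2
  m2 = (rec X. c.d.(X + 0) + (0\{c,d} + 0\{a,c,d})\{a,c,d}) + 0 | =c=> m1
Reachable graph of Q (3 states):
  n0 = rec X. d.d.(X + 0) + (0\{c,d} + 0\{a,c,d})\{a,c,d} | =d=> n1
  n1 = d.((rec X. d.d.(X + 0) + (0\{c,d} + 0\{a,c,d})\{a,c,d}) + 0) | =d=> n2
  n2 = (rec X. d.d.(X + 0) + (0\{c,d} + 0\{a,c,d})\{a,c,d}) + 0 | =d=> n1
Run σ = ⟨c⟩ on P: start {m0}
  after c @ step 1: {m1}
  — P admits the full trace.
Run σ = ⟨c⟩ on Q: start {n0}
  after c @ step 1: no successor for Q

c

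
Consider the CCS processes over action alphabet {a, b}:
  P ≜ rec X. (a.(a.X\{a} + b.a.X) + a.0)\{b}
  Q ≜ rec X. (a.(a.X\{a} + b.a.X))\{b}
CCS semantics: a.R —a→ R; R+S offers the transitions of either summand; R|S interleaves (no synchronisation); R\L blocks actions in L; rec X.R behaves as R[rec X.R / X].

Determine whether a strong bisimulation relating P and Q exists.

not bisimilar

P's transition system — 4 states:
  m0 = rec X. (a.(a.X\{a} + b.a.X) + a.0)\{b} has moves =a=> m1, =a=> m2
  m1 = (a.(rec X. (a.(a.X\{a} + b.a.X) + a.0)\{b})\{a} + b.a.(rec X. (a.(a.X\{a} + b.a.X) + a.0)\{b}))\{b} has moves =a=> m3
  m2 = 0\{b} has moves ·
  m3 = (rec X. (a.(a.X\{a} + b.a.X) + a.0)\{b})\{a}\{b} has moves ·
Q's transition system — 3 states:
  n0 = rec X. (a.(a.X\{a} + b.a.X))\{b} has moves =a=> n1
  n1 = (a.(rec X. (a.(a.X\{a} + b.a.X))\{b})\{a} + b.a.(rec X. (a.(a.X\{a} + b.a.X))\{b}))\{b} has moves =a=> n2
  n2 = (rec X. (a.(a.X\{a} + b.a.X))\{b})\{a}\{b} has moves ·
Bisimilarity quotient blocks:
  B0 = {m0}
  B1 = {m1, n1}
  B2 = {m2, m3, n2}
  B3 = {n0}
m0 ∈ B0, n0 ∈ B3 → different blocks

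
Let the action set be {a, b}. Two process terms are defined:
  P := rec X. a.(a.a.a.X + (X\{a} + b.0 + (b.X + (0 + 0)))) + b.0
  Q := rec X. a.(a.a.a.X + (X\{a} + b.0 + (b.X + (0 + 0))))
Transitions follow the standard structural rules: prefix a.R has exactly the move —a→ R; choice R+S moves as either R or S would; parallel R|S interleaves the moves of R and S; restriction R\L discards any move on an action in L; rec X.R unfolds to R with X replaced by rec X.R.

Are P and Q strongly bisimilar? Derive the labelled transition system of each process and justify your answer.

not bisimilar

P's transition system — 6 states:
  s0 = rec X. a.(a.a.a.X + (X\{a} + b.0 + (b.X + (0 + 0)))) + b.0 | —a→ s1, —b→ s2
  s1 = a.a.a.(rec X. a.(a.a.a.X + (X\{a} + b.0 + (b.X + (0 + 0)))) + b.0) + ((rec X. a.(a.a.a.X + (X\{a} + b.0 + (b.X + (0 + 0)))) + b.0)\{a} + b.0 + (b.(rec X. a.(a.a.a.X + (X\{a} + b.0 + (b.X + (0 + 0)))) + b.0) + (0 + 0))) | —a→ s3, —b→ s0, —b→ s2, —b→ s4
  s2 = 0 | (no moves)
  s3 = a.a.(rec X. a.(a.a.a.X + (X\{a} + b.0 + (b.X + (0 + 0)))) + b.0) | —a→ s5
  s4 = 0\{a} | (no moves)
  s5 = a.(rec X. a.(a.a.a.X + (X\{a} + b.0 + (b.X + (0 + 0)))) + b.0) | —a→ s0
Q's transition system — 5 states:
  t0 = rec X. a.(a.a.a.X + (X\{a} + b.0 + (b.X + (0 + 0)))) | —a→ t1
  t1 = a.a.a.(rec X. a.(a.a.a.X + (X\{a} + b.0 + (b.X + (0 + 0))))) + ((rec X. a.(a.a.a.X + (X\{a} + b.0 + (b.X + (0 + 0)))))\{a} + b.0 + (b.(rec X. a.(a.a.a.X + (X\{a} + b.0 + (b.X + (0 + 0))))) + (0 + 0))) | —a→ t2, —b→ t0, —b→ t3
  t2 = a.a.(rec X. a.(a.a.a.X + (X\{a} + b.0 + (b.X + (0 + 0))))) | —a→ t4
  t3 = 0 | (no moves)
  t4 = a.(rec X. a.(a.a.a.X + (X\{a} + b.0 + (b.X + (0 + 0))))) | —a→ t0
Partition-refinement fixed point:
  B0 = {s0}
  B1 = {s1}
  B2 = {s2, s4, t3}
  B3 = {s3}
  B4 = {s5}
  B5 = {t0}
  B6 = {t1}
  B7 = {t2}
  B8 = {t4}
s0 ∈ B0, t0 ∈ B5 → different blocks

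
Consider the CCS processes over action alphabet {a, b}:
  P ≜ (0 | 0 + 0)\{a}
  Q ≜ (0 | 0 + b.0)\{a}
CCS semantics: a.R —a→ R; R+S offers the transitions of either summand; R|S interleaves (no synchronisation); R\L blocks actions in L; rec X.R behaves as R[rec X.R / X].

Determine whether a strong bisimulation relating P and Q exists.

LTS(P): 1 reachable states
  p0 = (0 | 0 + 0)\{a} → (no moves)
LTS(Q): 2 reachable states
  q0 = (0 | 0 + b.0)\{a} → --b--▸ q1
  q1 = 0\{a} → (no moves)
Partition-refinement fixed point:
  B0 = {p0, q1}
  B1 = {q0}
p0 ∈ B0, q0 ∈ B1 → different blocks

not bisimilar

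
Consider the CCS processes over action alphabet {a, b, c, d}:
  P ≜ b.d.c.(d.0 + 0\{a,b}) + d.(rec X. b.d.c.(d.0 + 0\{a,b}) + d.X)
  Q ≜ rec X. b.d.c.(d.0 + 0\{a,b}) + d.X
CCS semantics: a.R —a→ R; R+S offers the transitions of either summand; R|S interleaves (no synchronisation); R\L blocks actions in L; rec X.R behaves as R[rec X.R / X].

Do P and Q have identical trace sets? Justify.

YES

Reachable graph of P (6 states):
  m0 = b.d.c.(d.0 + 0\{a,b}) + d.(rec X. b.d.c.(d.0 + 0\{a,b}) + d.X) has moves ··b··> m1, ··d··> m2
  m1 = d.c.(d.0 + 0\{a,b}) has moves ··d··> m3
  m2 = rec X. b.d.c.(d.0 + 0\{a,b}) + d.X has moves ··b··> m1, ··d··> m2
  m3 = c.(d.0 + 0\{a,b}) has moves ··c··> m4
  m4 = d.0 + 0\{a,b} has moves ··d··> m5
  m5 = 0 has moves (no moves)
Reachable graph of Q (5 states):
  n0 = rec X. b.d.c.(d.0 + 0\{a,b}) + d.X has moves ··b··> n1, ··d··> n0
  n1 = d.c.(d.0 + 0\{a,b}) has moves ··d··> n2
  n2 = c.(d.0 + 0\{a,b}) has moves ··c··> n3
  n3 = d.0 + 0\{a,b} has moves ··d··> n4
  n4 = 0 has moves (no moves)
Bisimilarity quotient blocks:
  B0 = {m0, m2, n0}
  B1 = {m1, n1}
  B2 = {m3, n2}
  B3 = {m4, n3}
  B4 = {m5, n4}
m0 ∈ B0, n0 ∈ B0 → same block
Bisimilar ⇒ trace-equivalent.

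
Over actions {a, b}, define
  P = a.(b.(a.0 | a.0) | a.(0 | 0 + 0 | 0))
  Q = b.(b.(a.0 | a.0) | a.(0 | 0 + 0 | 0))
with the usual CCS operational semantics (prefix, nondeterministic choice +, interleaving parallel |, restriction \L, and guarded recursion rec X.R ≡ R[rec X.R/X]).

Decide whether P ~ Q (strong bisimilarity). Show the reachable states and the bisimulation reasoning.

P ≁ Q

P's transition system — 11 states:
  m0 = a.(b.(a.0 | a.0) | a.(0 | 0 + 0 | 0)) :: =a=> m1
  m1 = b.(a.0 | a.0) | a.(0 | 0 + 0 | 0) :: =a=> m2, =b=> m3
  m2 = b.(a.0 | a.0) | (0 | 0 + 0 | 0) :: =b=> m4
  m3 = a.0 | a.0 | a.(0 | 0 + 0 | 0) :: =a=> m4, =a=> m5, =a=> m6
  m4 = a.0 | a.0 | (0 | 0 + 0 | 0) :: =a=> m7, =a=> m8
  m5 = 0 | a.0 | a.(0 | 0 + 0 | 0) :: =a=> m7, =a=> m9
  m6 = a.0 | 0 | a.(0 | 0 + 0 | 0) :: =a=> m8, =a=> m9
  m7 = 0 | a.0 | (0 | 0 + 0 | 0) :: =a=> m10
  m8 = a.0 | 0 | (0 | 0 + 0 | 0) :: =a=> m10
  m9 = 0 | 0 | a.(0 | 0 + 0 | 0) :: =a=> m10
  m10 = 0 | 0 | (0 | 0 + 0 | 0) :: ·
Q's transition system — 11 states:
  n0 = b.(b.(a.0 | a.0) | a.(0 | 0 + 0 | 0)) :: =b=> n1
  n1 = b.(a.0 | a.0) | a.(0 | 0 + 0 | 0) :: =a=> n2, =b=> n3
  n2 = b.(a.0 | a.0) | (0 | 0 + 0 | 0) :: =b=> n4
  n3 = a.0 | a.0 | a.(0 | 0 + 0 | 0) :: =a=> n4, =a=> n5, =a=> n6
  n4 = a.0 | a.0 | (0 | 0 + 0 | 0) :: =a=> n7, =a=> n8
  n5 = 0 | a.0 | a.(0 | 0 + 0 | 0) :: =a=> n7, =a=> n9
  n6 = a.0 | 0 | a.(0 | 0 + 0 | 0) :: =a=> n8, =a=> n9
  n7 = 0 | a.0 | (0 | 0 + 0 | 0) :: =a=> n10
  n8 = a.0 | 0 | (0 | 0 + 0 | 0) :: =a=> n10
  n9 = 0 | 0 | a.(0 | 0 + 0 | 0) :: =a=> n10
  n10 = 0 | 0 | (0 | 0 + 0 | 0) :: ·
Partition-refinement fixed point:
  B0 = {m0}
  B1 = {m1, n1}
  B2 = {m3, n3}
  B3 = {m4, m5, m6, n4, n5, n6}
  B4 = {m7, m8, m9, n7, n8, n9}
  B5 = {m10, n10}
  B6 = {m2, n2}
  B7 = {n0}
m0 ∈ B0, n0 ∈ B7 → different blocks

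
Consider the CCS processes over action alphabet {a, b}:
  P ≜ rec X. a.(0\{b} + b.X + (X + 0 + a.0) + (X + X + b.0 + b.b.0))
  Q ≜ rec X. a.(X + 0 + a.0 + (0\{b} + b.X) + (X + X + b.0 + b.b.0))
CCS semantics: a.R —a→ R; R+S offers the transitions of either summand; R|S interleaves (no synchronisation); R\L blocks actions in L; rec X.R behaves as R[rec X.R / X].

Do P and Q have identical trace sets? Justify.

P's transition system — 4 states:
  s0 = rec X. a.(0\{b} + b.X + (X + 0 + a.0) + (X + X + b.0 + b.b.0)) has moves -a-> s1
  s1 = 0\{b} + b.(rec X. a.(0\{b} + b.X + (X + 0 + a.0) + (X + X + b.0 + b.b.0))) + ((rec X. a.(0\{b} + b.X + (X + 0 + a.0) + (X + X + b.0 + b.b.0))) + 0 + a.0) + ((rec X. a.(0\{b} + b.X + (X + 0 + a.0) + (X + X + b.0 + b.b.0))) + (rec X. a.(0\{b} + b.X + (X + 0 + a.0) + (X + X + b.0 + b.b.0))) + b.0 + b.b.0) has moves -a-> s1, -a-> s2, -b-> s0, -b-> s2, -b-> s3
  s2 = 0 has moves deadlocked
  s3 = b.0 has moves -b-> s2
Q's transition system — 4 states:
  t0 = rec X. a.(X + 0 + a.0 + (0\{b} + b.X) + (X + X + b.0 + b.b.0)) has moves -a-> t1
  t1 = (rec X. a.(X + 0 + a.0 + (0\{b} + b.X) + (X + X + b.0 + b.b.0))) + 0 + a.0 + (0\{b} + b.(rec X. a.(X + 0 + a.0 + (0\{b} + b.X) + (X + X + b.0 + b.b.0)))) + ((rec X. a.(X + 0 + a.0 + (0\{b} + b.X) + (X + X + b.0 + b.b.0))) + (rec X. a.(X + 0 + a.0 + (0\{b} + b.X) + (X + X + b.0 + b.b.0))) + b.0 + b.b.0) has moves -a-> t1, -a-> t2, -b-> t0, -b-> t2, -b-> t3
  t2 = 0 has moves deadlocked
  t3 = b.0 has moves -b-> t2
Bisimilarity quotient blocks:
  B0 = {s0, t0}
  B1 = {s1, t1}
  B2 = {s2, t2}
  B3 = {s3, t3}
s0 ∈ B0, t0 ∈ B0 → same block
Bisimilar ⇒ trace-equivalent.

trace-equivalent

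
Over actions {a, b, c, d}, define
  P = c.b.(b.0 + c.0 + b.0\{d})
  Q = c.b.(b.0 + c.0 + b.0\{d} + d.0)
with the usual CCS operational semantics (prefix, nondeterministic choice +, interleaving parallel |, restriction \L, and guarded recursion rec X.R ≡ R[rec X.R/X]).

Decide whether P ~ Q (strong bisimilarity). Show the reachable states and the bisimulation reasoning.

not bisimilar

LTS(P): 5 reachable states
  p0 = c.b.(b.0 + c.0 + b.0\{d}) | -c-> p1
  p1 = b.(b.0 + c.0 + b.0\{d}) | -b-> p2
  p2 = b.0 + c.0 + b.0\{d} | -b-> p3, -b-> p4, -c-> p3
  p3 = 0 | deadlocked
  p4 = 0\{d} | deadlocked
LTS(Q): 5 reachable states
  q0 = c.b.(b.0 + c.0 + b.0\{d} + d.0) | -c-> q1
  q1 = b.(b.0 + c.0 + b.0\{d} + d.0) | -b-> q2
  q2 = b.0 + c.0 + b.0\{d} + d.0 | -b-> q3, -b-> q4, -c-> q3, -d-> q3
  q3 = 0 | deadlocked
  q4 = 0\{d} | deadlocked
Bisimilarity quotient blocks:
  B0 = {p0}
  B1 = {p1}
  B2 = {p2}
  B3 = {p3, p4, q3, q4}
  B4 = {q0}
  B5 = {q1}
  B6 = {q2}
p0 ∈ B0, q0 ∈ B4 → different blocks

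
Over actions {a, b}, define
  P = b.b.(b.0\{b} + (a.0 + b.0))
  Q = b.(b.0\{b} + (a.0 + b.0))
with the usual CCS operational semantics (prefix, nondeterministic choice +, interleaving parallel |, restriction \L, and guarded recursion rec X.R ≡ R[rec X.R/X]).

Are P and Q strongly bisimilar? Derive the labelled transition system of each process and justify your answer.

Reachable graph of P (5 states):
  m0 = b.b.(b.0\{b} + (a.0 + b.0)) has moves -b-> m1
  m1 = b.(b.0\{b} + (a.0 + b.0)) has moves -b-> m2
  m2 = b.0\{b} + (a.0 + b.0) has moves -a-> m3, -b-> m3, -b-> m4
  m3 = 0 has moves (no moves)
  m4 = 0\{b} has moves (no moves)
Reachable graph of Q (4 states):
  n0 = b.(b.0\{b} + (a.0 + b.0)) has moves -b-> n1
  n1 = b.0\{b} + (a.0 + b.0) has moves -a-> n2, -b-> n2, -b-> n3
  n2 = 0 has moves (no moves)
  n3 = 0\{b} has moves (no moves)
Bisimilarity quotient blocks:
  B0 = {m0}
  B1 = {m1, n0}
  B2 = {m2, n1}
  B3 = {m3, m4, n2, n3}
m0 ∈ B0, n0 ∈ B1 → different blocks

not bisimilar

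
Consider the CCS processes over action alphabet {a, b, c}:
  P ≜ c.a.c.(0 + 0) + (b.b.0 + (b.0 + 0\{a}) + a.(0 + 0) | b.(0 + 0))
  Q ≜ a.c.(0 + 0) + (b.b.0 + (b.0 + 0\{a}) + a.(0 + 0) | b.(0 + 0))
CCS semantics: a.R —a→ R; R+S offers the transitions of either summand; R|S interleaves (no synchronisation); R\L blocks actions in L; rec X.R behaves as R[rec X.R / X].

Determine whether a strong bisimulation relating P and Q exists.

P's transition system — 9 states:
  s0 = c.a.c.(0 + 0) + (b.b.0 + (b.0 + 0\{a}) + a.(0 + 0) | b.(0 + 0)) ⊢ --a--▸ s1, --b--▸ s2, --b--▸ s3, --b--▸ s4, --c--▸ s5
  s1 = (0 + 0) | b.(0 + 0) ⊢ --b--▸ s6
  s2 = 0 ⊢ deadlocked
  s3 = a.(0 + 0) | (0 + 0) ⊢ --a--▸ s6
  s4 = b.0 ⊢ --b--▸ s2
  s5 = a.c.(0 + 0) ⊢ --a--▸ s7
  s6 = (0 + 0) | (0 + 0) ⊢ deadlocked
  s7 = c.(0 + 0) ⊢ --c--▸ s8
  s8 = 0 + 0 ⊢ deadlocked
Q's transition system — 8 states:
  t0 = a.c.(0 + 0) + (b.b.0 + (b.0 + 0\{a}) + a.(0 + 0) | b.(0 + 0)) ⊢ --a--▸ t1, --a--▸ t2, --b--▸ t3, --b--▸ t4, --b--▸ t5
  t1 = (0 + 0) | b.(0 + 0) ⊢ --b--▸ t6
  t2 = c.(0 + 0) ⊢ --c--▸ t7
  t3 = 0 ⊢ deadlocked
  t4 = a.(0 + 0) | (0 + 0) ⊢ --a--▸ t6
  t5 = b.0 ⊢ --b--▸ t3
  t6 = (0 + 0) | (0 + 0) ⊢ deadlocked
  t7 = 0 + 0 ⊢ deadlocked
Partition-refinement fixed point:
  B0 = {s0}
  B1 = {s1, s4, t1, t5}
  B2 = {s2, s6, s8, t3, t6, t7}
  B3 = {s5}
  B4 = {s7, t2}
  B5 = {s3, t4}
  B6 = {t0}
s0 ∈ B0, t0 ∈ B6 → different blocks

NO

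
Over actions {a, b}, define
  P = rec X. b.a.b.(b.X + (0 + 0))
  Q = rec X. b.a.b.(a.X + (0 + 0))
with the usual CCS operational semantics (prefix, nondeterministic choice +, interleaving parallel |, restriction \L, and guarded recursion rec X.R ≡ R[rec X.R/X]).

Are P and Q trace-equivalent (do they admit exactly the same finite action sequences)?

LTS(P): 4 reachable states
  p0 = rec X. b.a.b.(b.X + (0 + 0)) :: —b→ p1
  p1 = a.b.(b.(rec X. b.a.b.(b.X + (0 + 0))) + (0 + 0)) :: —a→ p2
  p2 = b.(b.(rec X. b.a.b.(b.X + (0 + 0))) + (0 + 0)) :: —b→ p3
  p3 = b.(rec X. b.a.b.(b.X + (0 + 0))) + (0 + 0) :: —b→ p0
LTS(Q): 4 reachable states
  q0 = rec X. b.a.b.(a.X + (0 + 0)) :: —b→ q1
  q1 = a.b.(a.(rec X. b.a.b.(a.X + (0 + 0))) + (0 + 0)) :: —a→ q2
  q2 = b.(a.(rec X. b.a.b.(a.X + (0 + 0))) + (0 + 0)) :: —b→ q3
  q3 = a.(rec X. b.a.b.(a.X + (0 + 0))) + (0 + 0) :: —a→ q0
Executing babb from P (initial set {p0}):
  after b @ step 1: {p1}
  after a @ step 2: {p2}
  after b @ step 3: {p3}
  after b @ step 4: {p0}
  P completes σ.
Executing babb from Q (initial set {q0}):
  after b @ step 1: {q1}
  after a @ step 2: {q2}
  after b @ step 3: {q3}
  after b @ step 4: ∅  — Q cannot continue

traces(P) ≠ traces(Q) — witness ⟨babb⟩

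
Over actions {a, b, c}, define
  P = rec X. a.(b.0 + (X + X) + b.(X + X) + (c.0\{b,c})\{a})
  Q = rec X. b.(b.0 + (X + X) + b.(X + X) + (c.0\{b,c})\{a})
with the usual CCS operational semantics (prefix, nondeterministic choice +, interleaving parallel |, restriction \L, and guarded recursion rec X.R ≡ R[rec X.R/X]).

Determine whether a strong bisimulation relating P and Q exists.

P ≁ Q

Reachable graph of P (5 states):
  m0 = rec X. a.(b.0 + (X + X) + b.(X + X) + (c.0\{b,c})\{a}) :: ··a··> m1
  m1 = b.0 + ((rec X. a.(b.0 + (X + X) + b.(X + X) + (c.0\{b,c})\{a})) + (rec X. a.(b.0 + (X + X) + b.(X + X) + (c.0\{b,c})\{a}))) + b.((rec X. a.(b.0 + (X + X) + b.(X + X) + (c.0\{b,c})\{a})) + (rec X. a.(b.0 + (X + X) + b.(X + X) + (c.0\{b,c})\{a}))) + (c.0\{b,c})\{a} :: ··a··> m1, ··b··> m2, ··b··> m3, ··c··> m4
  m2 = (rec X. a.(b.0 + (X + X) + b.(X + X) + (c.0\{b,c})\{a})) + (rec X. a.(b.0 + (X + X) + b.(X + X) + (c.0\{b,c})\{a})) :: ··a··> m1
  m3 = 0 :: (no moves)
  m4 = 0\{b,c}\{a} :: (no moves)
Reachable graph of Q (5 states):
  n0 = rec X. b.(b.0 + (X + X) + b.(X + X) + (c.0\{b,c})\{a}) :: ··b··> n1
  n1 = b.0 + ((rec X. b.(b.0 + (X + X) + b.(X + X) + (c.0\{b,c})\{a})) + (rec X. b.(b.0 + (X + X) + b.(X + X) + (c.0\{b,c})\{a}))) + b.((rec X. b.(b.0 + (X + X) + b.(X + X) + (c.0\{b,c})\{a})) + (rec X. b.(b.0 + (X + X) + b.(X + X) + (c.0\{b,c})\{a}))) + (c.0\{b,c})\{a} :: ··b··> n1, ··b··> n2, ··b··> n3, ··c··> n4
  n2 = (rec X. b.(b.0 + (X + X) + b.(X + X) + (c.0\{b,c})\{a})) + (rec X. b.(b.0 + (X + X) + b.(X + X) + (c.0\{b,c})\{a})) :: ··b··> n1
  n3 = 0 :: (no moves)
  n4 = 0\{b,c}\{a} :: (no moves)
Bisimilarity quotient blocks:
  B0 = {m0, m2}
  B1 = {m1}
  B2 = {m3, m4, n3, n4}
  B3 = {n0, n2}
  B4 = {n1}
m0 ∈ B0, n0 ∈ B3 → different blocks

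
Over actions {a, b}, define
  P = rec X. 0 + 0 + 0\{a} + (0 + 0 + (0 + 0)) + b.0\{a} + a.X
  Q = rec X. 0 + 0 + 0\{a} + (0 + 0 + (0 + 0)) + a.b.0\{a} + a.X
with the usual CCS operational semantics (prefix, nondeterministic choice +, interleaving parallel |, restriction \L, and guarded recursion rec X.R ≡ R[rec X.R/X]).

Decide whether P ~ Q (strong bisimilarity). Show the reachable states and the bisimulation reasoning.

P ≁ Q

LTS(P): 2 reachable states
  m0 = rec X. 0 + 0 + 0\{a} + (0 + 0 + (0 + 0)) + b.0\{a} + a.X | ··a··> m0, ··b··> m1
  m1 = 0\{a} | deadlocked
LTS(Q): 3 reachable states
  n0 = rec X. 0 + 0 + 0\{a} + (0 + 0 + (0 + 0)) + a.b.0\{a} + a.X | ··a··> n0, ··a··> n1
  n1 = b.0\{a} | ··b··> n2
  n2 = 0\{a} | deadlocked
Partition-refinement fixed point:
  B0 = {m0}
  B1 = {m1, n2}
  B2 = {n0}
  B3 = {n1}
m0 ∈ B0, n0 ∈ B2 → different blocks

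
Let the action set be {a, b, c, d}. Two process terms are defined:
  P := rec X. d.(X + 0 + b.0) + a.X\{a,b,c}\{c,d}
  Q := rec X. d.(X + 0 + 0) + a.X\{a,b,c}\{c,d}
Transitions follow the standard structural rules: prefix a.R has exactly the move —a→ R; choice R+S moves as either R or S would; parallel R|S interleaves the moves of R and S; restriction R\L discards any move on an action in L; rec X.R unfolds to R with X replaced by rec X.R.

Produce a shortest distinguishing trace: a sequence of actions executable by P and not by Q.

db

LTS(P): 4 reachable states
  s0 = rec X. d.(X + 0 + b.0) + a.X\{a,b,c}\{c,d} has moves —a→ s1, —d→ s2
  s1 = (rec X. d.(X + 0 + b.0) + a.X\{a,b,c}\{c,d})\{a,b,c}\{c,d} has moves deadlocked
  s2 = (rec X. d.(X + 0 + b.0) + a.X\{a,b,c}\{c,d}) + 0 + b.0 has moves —a→ s1, —b→ s3, —d→ s2
  s3 = 0 has moves deadlocked
LTS(Q): 3 reachable states
  t0 = rec X. d.(X + 0 + 0) + a.X\{a,b,c}\{c,d} has moves —a→ t1, —d→ t2
  t1 = (rec X. d.(X + 0 + 0) + a.X\{a,b,c}\{c,d})\{a,b,c}\{c,d} has moves deadlocked
  t2 = (rec X. d.(X + 0 + 0) + a.X\{a,b,c}\{c,d}) + 0 + 0 has moves —a→ t1, —d→ t2
Trace ⟨db⟩ through P, begin at {s0}:
  [1] d ⇒ {s2}
  [2] b ⇒ {s3}
  — P admits the full trace.
Trace ⟨db⟩ through Q, begin at {t0}:
  [1] d ⇒ {t2}
  [2] b ⇒ no successor for Q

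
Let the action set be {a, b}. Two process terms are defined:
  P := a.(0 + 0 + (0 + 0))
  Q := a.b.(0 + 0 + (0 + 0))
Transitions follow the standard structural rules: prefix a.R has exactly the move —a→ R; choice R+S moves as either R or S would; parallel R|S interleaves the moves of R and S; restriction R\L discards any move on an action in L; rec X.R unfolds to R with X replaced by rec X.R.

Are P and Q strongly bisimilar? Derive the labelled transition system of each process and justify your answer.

P's transition system — 2 states:
  u0 = a.(0 + 0 + (0 + 0)) | ··a··> u1
  u1 = 0 + 0 + (0 + 0) | stopped
Q's transition system — 3 states:
  v0 = a.b.(0 + 0 + (0 + 0)) | ··a··> v1
  v1 = b.(0 + 0 + (0 + 0)) | ··b··> v2
  v2 = 0 + 0 + (0 + 0) | stopped
Bisimilarity quotient blocks:
  B0 = {u0}
  B1 = {u1, v2}
  B2 = {v0}
  B3 = {v1}
u0 ∈ B0, v0 ∈ B2 → different blocks

NO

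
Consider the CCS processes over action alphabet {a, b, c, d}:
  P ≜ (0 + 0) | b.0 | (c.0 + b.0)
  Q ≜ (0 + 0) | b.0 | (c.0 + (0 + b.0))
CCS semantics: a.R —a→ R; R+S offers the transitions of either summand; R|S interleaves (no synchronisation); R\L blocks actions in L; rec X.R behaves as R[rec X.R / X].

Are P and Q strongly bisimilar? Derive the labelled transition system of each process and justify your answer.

YES

P's transition system — 4 states:
  m0 = (0 + 0) | b.0 | (c.0 + b.0) → —b→ m1, —b→ m2, —c→ m2
  m1 = (0 + 0) | 0 | (c.0 + b.0) → —b→ m3, —c→ m3
  m2 = (0 + 0) | b.0 | 0 → —b→ m3
  m3 = (0 + 0) | 0 | 0 → deadlocked
Q's transition system — 4 states:
  n0 = (0 + 0) | b.0 | (c.0 + (0 + b.0)) → —b→ n1, —b→ n2, —c→ n2
  n1 = (0 + 0) | 0 | (c.0 + (0 + b.0)) → —b→ n3, —c→ n3
  n2 = (0 + 0) | b.0 | 0 → —b→ n3
  n3 = (0 + 0) | 0 | 0 → deadlocked
Partition-refinement fixed point:
  B0 = {m0, n0}
  B1 = {m2, n2}
  B2 = {m3, n3}
  B3 = {m1, n1}
m0 ∈ B0, n0 ∈ B0 → same block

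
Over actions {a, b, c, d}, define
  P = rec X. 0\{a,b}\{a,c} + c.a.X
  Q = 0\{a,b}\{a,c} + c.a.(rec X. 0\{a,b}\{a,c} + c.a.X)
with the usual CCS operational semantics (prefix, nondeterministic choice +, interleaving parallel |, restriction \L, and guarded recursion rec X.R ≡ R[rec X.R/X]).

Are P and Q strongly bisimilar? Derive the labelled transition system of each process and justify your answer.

P's transition system — 2 states:
  u0 = rec X. 0\{a,b}\{a,c} + c.a.X :: =c=> u1
  u1 = a.(rec X. 0\{a,b}\{a,c} + c.a.X) :: =a=> u0
Q's transition system — 3 states:
  v0 = 0\{a,b}\{a,c} + c.a.(rec X. 0\{a,b}\{a,c} + c.a.X) :: =c=> v1
  v1 = a.(rec X. 0\{a,b}\{a,c} + c.a.X) :: =a=> v2
  v2 = rec X. 0\{a,b}\{a,c} + c.a.X :: =c=> v1
Bisimilarity quotient blocks:
  B0 = {u0, v0, v2}
  B1 = {u1, v1}
u0 ∈ B0, v0 ∈ B0 → same block

P ~ Q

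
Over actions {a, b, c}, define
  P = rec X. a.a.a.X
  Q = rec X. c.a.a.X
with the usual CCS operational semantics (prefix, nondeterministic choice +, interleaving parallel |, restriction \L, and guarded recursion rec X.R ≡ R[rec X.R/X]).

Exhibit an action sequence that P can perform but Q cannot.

P's transition system — 3 states:
  m0 = rec X. a.a.a.X → =a=> m1
  m1 = a.a.(rec X. a.a.a.X) → =a=> m2
  m2 = a.(rec X. a.a.a.X) → =a=> m0
Q's transition system — 3 states:
  n0 = rec X. c.a.a.X → =c=> n1
  n1 = a.a.(rec X. c.a.a.X) → =a=> n2
  n2 = a.(rec X. c.a.a.X) → =a=> n0
Run σ = ⟨a⟩ on P: start {m0}
  step 1 (a): {m1}
  — P admits the full trace.
Run σ = ⟨a⟩ on Q: start {n0}
  step 1 (a): ∅  — Q cannot continue

a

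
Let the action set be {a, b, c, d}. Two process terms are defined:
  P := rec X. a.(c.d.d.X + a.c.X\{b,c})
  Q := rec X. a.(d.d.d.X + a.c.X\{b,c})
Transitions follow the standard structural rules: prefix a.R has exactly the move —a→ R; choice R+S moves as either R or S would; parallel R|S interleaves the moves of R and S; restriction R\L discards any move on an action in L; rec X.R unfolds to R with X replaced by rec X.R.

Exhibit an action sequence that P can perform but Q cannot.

ac

Reachable graph of P (8 states):
  u0 = rec X. a.(c.d.d.X + a.c.X\{b,c}) has moves —a→ u1
  u1 = c.d.d.(rec X. a.(c.d.d.X + a.c.X\{b,c})) + a.c.(rec X. a.(c.d.d.X + a.c.X\{b,c}))\{b,c} has moves —a→ u2, —c→ u3
  u2 = c.(rec X. a.(c.d.d.X + a.c.X\{b,c}))\{b,c} has moves —c→ u4
  u3 = d.d.(rec X. a.(c.d.d.X + a.c.X\{b,c})) has moves —d→ u5
  u4 = (rec X. a.(c.d.d.X + a.c.X\{b,c}))\{b,c} has moves —a→ u6
  u5 = d.(rec X. a.(c.d.d.X + a.c.X\{b,c})) has moves —d→ u0
  u6 = (c.d.d.(rec X. a.(c.d.d.X + a.c.X\{b,c})) + a.c.(rec X. a.(c.d.d.X + a.c.X\{b,c}))\{b,c})\{b,c} has moves —a→ u7
  u7 = (c.(rec X. a.(c.d.d.X + a.c.X\{b,c}))\{b,c})\{b,c} has moves stopped
Reachable graph of Q (10 states):
  v0 = rec X. a.(d.d.d.X + a.c.X\{b,c}) has moves —a→ v1
  v1 = d.d.d.(rec X. a.(d.d.d.X + a.c.X\{b,c})) + a.c.(rec X. a.(d.d.d.X + a.c.X\{b,c}))\{b,c} has moves —a→ v2, —d→ v3
  v2 = c.(rec X. a.(d.d.d.X + a.c.X\{b,c}))\{b,c} has moves —c→ v4
  v3 = d.d.(rec X. a.(d.d.d.X + a.c.X\{b,c})) has moves —d→ v5
  v4 = (rec X. a.(d.d.d.X + a.c.X\{b,c}))\{b,c} has moves —a→ v6
  v5 = d.(rec X. a.(d.d.d.X + a.c.X\{b,c})) has moves —d→ v0
  v6 = (d.d.d.(rec X. a.(d.d.d.X + a.c.X\{b,c})) + a.c.(rec X. a.(d.d.d.X + a.c.X\{b,c}))\{b,c})\{b,c} has moves —a→ v7, —d→ v8
  v7 = (c.(rec X. a.(d.d.d.X + a.c.X\{b,c}))\{b,c})\{b,c} has moves stopped
  v8 = (d.d.(rec X. a.(d.d.d.X + a.c.X\{b,c})))\{b,c} has moves —d→ v9
  v9 = (d.(rec X. a.(d.d.d.X + a.c.X\{b,c})))\{b,c} has moves —d→ v4
Trace ⟨ac⟩ through P, begin at {u0}:
  step 1 (a): {u1}
  step 2 (c): {u3}
  ✓ P
Trace ⟨ac⟩ through Q, begin at {v0}:
  step 1 (a): {v1}
  step 2 (c): ∅ (Q stuck)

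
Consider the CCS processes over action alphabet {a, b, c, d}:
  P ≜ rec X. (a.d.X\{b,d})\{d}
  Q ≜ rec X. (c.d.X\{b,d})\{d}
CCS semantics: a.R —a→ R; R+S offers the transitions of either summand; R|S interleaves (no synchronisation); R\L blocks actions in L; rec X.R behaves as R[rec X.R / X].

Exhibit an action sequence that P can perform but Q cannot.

LTS(P): 2 reachable states
  m0 = rec X. (a.d.X\{b,d})\{d} → --a--▸ m1
  m1 = (d.(rec X. (a.d.X\{b,d})\{d})\{b,d})\{d} → deadlocked
LTS(Q): 2 reachable states
  n0 = rec X. (c.d.X\{b,d})\{d} → --c--▸ n1
  n1 = (d.(rec X. (c.d.X\{b,d})\{d})\{b,d})\{d} → deadlocked
Trace ⟨a⟩ through P, begin at {m0}:
  [1] a ⇒ {m1}
  ✓ P
Trace ⟨a⟩ through Q, begin at {n0}:
  [1] a ⇒ ∅ (Q stuck)

a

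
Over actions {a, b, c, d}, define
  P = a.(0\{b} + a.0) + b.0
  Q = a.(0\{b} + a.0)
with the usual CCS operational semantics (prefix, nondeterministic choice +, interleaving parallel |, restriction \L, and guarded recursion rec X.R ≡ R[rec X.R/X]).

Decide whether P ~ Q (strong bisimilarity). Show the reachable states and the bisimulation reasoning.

not bisimilar

LTS(P): 3 reachable states
  p0 = a.(0\{b} + a.0) + b.0 → --a--▸ p1, --b--▸ p2
  p1 = 0\{b} + a.0 → --a--▸ p2
  p2 = 0 → deadlocked
LTS(Q): 3 reachable states
  q0 = a.(0\{b} + a.0) → --a--▸ q1
  q1 = 0\{b} + a.0 → --a--▸ q2
  q2 = 0 → deadlocked
Coarsest stable partition (strong bisimilarity classes):
  B0 = {p0}
  B1 = {p1, q1}
  B2 = {p2, q2}
  B3 = {q0}
p0 ∈ B0, q0 ∈ B3 → different blocks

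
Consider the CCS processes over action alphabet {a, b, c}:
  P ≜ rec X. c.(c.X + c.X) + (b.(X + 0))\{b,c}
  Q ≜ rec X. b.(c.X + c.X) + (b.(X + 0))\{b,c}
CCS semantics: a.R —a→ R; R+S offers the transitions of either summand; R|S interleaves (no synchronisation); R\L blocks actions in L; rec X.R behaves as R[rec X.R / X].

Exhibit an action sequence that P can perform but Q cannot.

LTS(P): 2 reachable states
  m0 = rec X. c.(c.X + c.X) + (b.(X + 0))\{b,c} → -c-> m1
  m1 = c.(rec X. c.(c.X + c.X) + (b.(X + 0))\{b,c}) + c.(rec X. c.(c.X + c.X) + (b.(X + 0))\{b,c}) → -c-> m0
LTS(Q): 2 reachable states
  n0 = rec X. b.(c.X + c.X) + (b.(X + 0))\{b,c} → -b-> n1
  n1 = c.(rec X. b.(c.X + c.X) + (b.(X + 0))\{b,c}) + c.(rec X. b.(c.X + c.X) + (b.(X + 0))\{b,c}) → -c-> n0
Executing c from P (initial set {m0}):
  after c @ step 1: {m1}
  P completes σ.
Executing c from Q (initial set {n0}):
  after c @ step 1: no successor for Q

c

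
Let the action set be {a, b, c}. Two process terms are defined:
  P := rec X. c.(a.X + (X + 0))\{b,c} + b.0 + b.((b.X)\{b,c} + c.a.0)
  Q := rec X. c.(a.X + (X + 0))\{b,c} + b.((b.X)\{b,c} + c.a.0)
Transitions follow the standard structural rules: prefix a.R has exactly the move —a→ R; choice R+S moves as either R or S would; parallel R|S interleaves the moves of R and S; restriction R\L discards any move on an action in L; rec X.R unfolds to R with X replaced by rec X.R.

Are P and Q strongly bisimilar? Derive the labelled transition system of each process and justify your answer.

LTS(P): 6 reachable states
  s0 = rec X. c.(a.X + (X + 0))\{b,c} + b.0 + b.((b.X)\{b,c} + c.a.0) :: —b→ s1, —b→ s2, —c→ s3
  s1 = (b.(rec X. c.(a.X + (X + 0))\{b,c} + b.0 + b.((b.X)\{b,c} + c.a.0)))\{b,c} + c.a.0 :: —c→ s4
  s2 = 0 :: ·
  s3 = (a.(rec X. c.(a.X + (X + 0))\{b,c} + b.0 + b.((b.X)\{b,c} + c.a.0)) + ((rec X. c.(a.X + (X + 0))\{b,c} + b.0 + b.((b.X)\{b,c} + c.a.0)) + 0))\{b,c} :: —a→ s5
  s4 = a.0 :: —a→ s2
  s5 = (rec X. c.(a.X + (X + 0))\{b,c} + b.0 + b.((b.X)\{b,c} + c.a.0))\{b,c} :: ·
LTS(Q): 6 reachable states
  t0 = rec X. c.(a.X + (X + 0))\{b,c} + b.((b.X)\{b,c} + c.a.0) :: —b→ t1, —c→ t2
  t1 = (b.(rec X. c.(a.X + (X + 0))\{b,c} + b.((b.X)\{b,c} + c.a.0)))\{b,c} + c.a.0 :: —c→ t3
  t2 = (a.(rec X. c.(a.X + (X + 0))\{b,c} + b.((b.X)\{b,c} + c.a.0)) + ((rec X. c.(a.X + (X + 0))\{b,c} + b.((b.X)\{b,c} + c.a.0)) + 0))\{b,c} :: —a→ t4
  t3 = a.0 :: —a→ t5
  t4 = (rec X. c.(a.X + (X + 0))\{b,c} + b.((b.X)\{b,c} + c.a.0))\{b,c} :: ·
  t5 = 0 :: ·
Bisimilarity quotient blocks:
  B0 = {s0}
  B1 = {s3, s4, t2, t3}
  B2 = {s2, s5, t4, t5}
  B3 = {s1, t1}
  B4 = {t0}
s0 ∈ B0, t0 ∈ B4 → different blocks

P ≁ Q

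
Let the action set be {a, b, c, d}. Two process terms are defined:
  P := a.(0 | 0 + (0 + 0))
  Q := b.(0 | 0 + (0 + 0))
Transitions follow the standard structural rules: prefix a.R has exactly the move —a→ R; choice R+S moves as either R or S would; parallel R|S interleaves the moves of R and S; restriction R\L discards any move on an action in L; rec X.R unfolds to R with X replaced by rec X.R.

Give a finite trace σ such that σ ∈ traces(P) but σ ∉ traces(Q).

LTS(P): 2 reachable states
  p0 = a.(0 | 0 + (0 + 0)) has moves —a→ p1
  p1 = 0 | 0 + (0 + 0) has moves (no moves)
LTS(Q): 2 reachable states
  q0 = b.(0 | 0 + (0 + 0)) has moves —b→ q1
  q1 = 0 | 0 + (0 + 0) has moves (no moves)
Run σ = ⟨a⟩ on P: start {p0}
  step 1 (a): {p1}
  P completes σ.
Run σ = ⟨a⟩ on Q: start {q0}
  step 1 (a): ∅ (Q stuck)

a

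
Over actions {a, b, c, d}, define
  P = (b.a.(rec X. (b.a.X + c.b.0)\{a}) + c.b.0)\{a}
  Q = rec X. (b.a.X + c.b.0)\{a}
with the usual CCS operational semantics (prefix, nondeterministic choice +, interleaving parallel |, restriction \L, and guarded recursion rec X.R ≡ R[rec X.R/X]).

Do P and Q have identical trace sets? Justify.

trace-equivalent

P's transition system — 4 states:
  s0 = (b.a.(rec X. (b.a.X + c.b.0)\{a}) + c.b.0)\{a} ⊢ --b--▸ s1, --c--▸ s2
  s1 = (a.(rec X. (b.a.X + c.b.0)\{a}))\{a} ⊢ (no moves)
  s2 = (b.0)\{a} ⊢ --b--▸ s3
  s3 = 0\{a} ⊢ (no moves)
Q's transition system — 4 states:
  t0 = rec X. (b.a.X + c.b.0)\{a} ⊢ --b--▸ t1, --c--▸ t2
  t1 = (a.(rec X. (b.a.X + c.b.0)\{a}))\{a} ⊢ (no moves)
  t2 = (b.0)\{a} ⊢ --b--▸ t3
  t3 = 0\{a} ⊢ (no moves)
Bisimilarity quotient blocks:
  B0 = {s0, t0}
  B1 = {s1, s3, t1, t3}
  B2 = {s2, t2}
s0 ∈ B0, t0 ∈ B0 → same block
Bisimilar ⇒ trace-equivalent.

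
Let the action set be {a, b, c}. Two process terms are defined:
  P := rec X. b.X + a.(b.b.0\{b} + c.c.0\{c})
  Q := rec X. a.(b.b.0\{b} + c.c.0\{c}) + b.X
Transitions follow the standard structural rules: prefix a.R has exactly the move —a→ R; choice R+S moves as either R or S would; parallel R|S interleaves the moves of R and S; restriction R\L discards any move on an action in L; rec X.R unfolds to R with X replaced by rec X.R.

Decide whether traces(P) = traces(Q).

trace-equivalent

Reachable graph of P (6 states):
  m0 = rec X. b.X + a.(b.b.0\{b} + c.c.0\{c}) | —a→ m1, —b→ m0
  m1 = b.b.0\{b} + c.c.0\{c} | —b→ m2, —c→ m3
  m2 = b.0\{b} | —b→ m4
  m3 = c.0\{c} | —c→ m5
  m4 = 0\{b} | (no moves)
  m5 = 0\{c} | (no moves)
Reachable graph of Q (6 states):
  n0 = rec X. a.(b.b.0\{b} + c.c.0\{c}) + b.X | —a→ n1, —b→ n0
  n1 = b.b.0\{b} + c.c.0\{c} | —b→ n2, —c→ n3
  n2 = b.0\{b} | —b→ n4
  n3 = c.0\{c} | —c→ n5
  n4 = 0\{b} | (no moves)
  n5 = 0\{c} | (no moves)
Partition-refinement fixed point:
  B0 = {m0, n0}
  B1 = {m1, n1}
  B2 = {m3, n3}
  B3 = {m4, m5, n4, n5}
  B4 = {m2, n2}
m0 ∈ B0, n0 ∈ B0 → same block
Bisimilar ⇒ trace-equivalent.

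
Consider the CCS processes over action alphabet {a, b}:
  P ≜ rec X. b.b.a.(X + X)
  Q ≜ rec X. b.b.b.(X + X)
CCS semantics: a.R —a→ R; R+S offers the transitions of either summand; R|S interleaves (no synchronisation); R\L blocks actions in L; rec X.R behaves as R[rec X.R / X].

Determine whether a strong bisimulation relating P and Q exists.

P ≁ Q

Reachable graph of P (4 states):
  u0 = rec X. b.b.a.(X + X) :: =b=> u1
  u1 = b.a.((rec X. b.b.a.(X + X)) + (rec X. b.b.a.(X + X))) :: =b=> u2
  u2 = a.((rec X. b.b.a.(X + X)) + (rec X. b.b.a.(X + X))) :: =a=> u3
  u3 = (rec X. b.b.a.(X + X)) + (rec X. b.b.a.(X + X)) :: =b=> u1
Reachable graph of Q (4 states):
  v0 = rec X. b.b.b.(X + X) :: =b=> v1
  v1 = b.b.((rec X. b.b.b.(X + X)) + (rec X. b.b.b.(X + X))) :: =b=> v2
  v2 = b.((rec X. b.b.b.(X + X)) + (rec X. b.b.b.(X + X))) :: =b=> v3
  v3 = (rec X. b.b.b.(X + X)) + (rec X. b.b.b.(X + X)) :: =b=> v1
Partition-refinement fixed point:
  B0 = {u0, u3}
  B1 = {u1}
  B2 = {u2}
  B3 = {v0, v1, v2, v3}
u0 ∈ B0, v0 ∈ B3 → different blocks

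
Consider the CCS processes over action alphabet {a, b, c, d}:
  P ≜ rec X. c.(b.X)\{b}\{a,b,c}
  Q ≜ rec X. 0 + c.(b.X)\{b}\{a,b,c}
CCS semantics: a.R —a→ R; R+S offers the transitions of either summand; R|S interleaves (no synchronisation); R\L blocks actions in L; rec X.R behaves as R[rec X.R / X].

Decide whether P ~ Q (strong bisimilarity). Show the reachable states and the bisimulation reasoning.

YES

P's transition system — 2 states:
  u0 = rec X. c.(b.X)\{b}\{a,b,c} | =c=> u1
  u1 = (b.(rec X. c.(b.X)\{b}\{a,b,c}))\{b}\{a,b,c} | stopped
Q's transition system — 2 states:
  v0 = rec X. 0 + c.(b.X)\{b}\{a,b,c} | =c=> v1
  v1 = (b.(rec X. 0 + c.(b.X)\{b}\{a,b,c}))\{b}\{a,b,c} | stopped
Bisimilarity quotient blocks:
  B0 = {u0, v0}
  B1 = {u1, v1}
u0 ∈ B0, v0 ∈ B0 → same block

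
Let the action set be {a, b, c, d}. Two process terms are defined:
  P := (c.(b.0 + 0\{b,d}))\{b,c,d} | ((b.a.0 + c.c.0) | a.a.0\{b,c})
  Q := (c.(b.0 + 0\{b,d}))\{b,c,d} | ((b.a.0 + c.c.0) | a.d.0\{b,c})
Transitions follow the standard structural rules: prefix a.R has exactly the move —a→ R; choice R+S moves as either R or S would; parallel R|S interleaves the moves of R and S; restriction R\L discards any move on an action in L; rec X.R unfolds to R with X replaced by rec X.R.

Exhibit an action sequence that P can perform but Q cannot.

LTS(P): 12 reachable states
  m0 = (c.(b.0 + 0\{b,d}))\{b,c,d} | ((b.a.0 + c.c.0) | a.a.0\{b,c}) | —a→ m1, —b→ m2, —c→ m3
  m1 = (c.(b.0 + 0\{b,d}))\{b,c,d} | ((b.a.0 + c.c.0) | a.0\{b,c}) | —a→ m4, —b→ m5, —c→ m6
  m2 = (c.(b.0 + 0\{b,d}))\{b,c,d} | (a.0 | a.a.0\{b,c}) | —a→ m5, —a→ m7
  m3 = (c.(b.0 + 0\{b,d}))\{b,c,d} | (c.0 | a.a.0\{b,c}) | —a→ m6, —c→ m7
  m4 = (c.(b.0 + 0\{b,d}))\{b,c,d} | ((b.a.0 + c.c.0) | 0\{b,c}) | —b→ m8, —c→ m9
  m5 = (c.(b.0 + 0\{b,d}))\{b,c,d} | (a.0 | a.0\{b,c}) | —a→ m10, —a→ m8
  m6 = (c.(b.0 + 0\{b,d}))\{b,c,d} | (c.0 | a.0\{b,c}) | —a→ m9, —c→ m10
  m7 = (c.(b.0 + 0\{b,d}))\{b,c,d} | (0 | a.a.0\{b,c}) | —a→ m10
  m8 = (c.(b.0 + 0\{b,d}))\{b,c,d} | (a.0 | 0\{b,c}) | —a→ m11
  m9 = (c.(b.0 + 0\{b,d}))\{b,c,d} | (c.0 | 0\{b,c}) | —c→ m11
  m10 = (c.(b.0 + 0\{b,d}))\{b,c,d} | (0 | a.0\{b,c}) | —a→ m11
  m11 = (c.(b.0 + 0\{b,d}))\{b,c,d} | (0 | 0\{b,c}) | ·
LTS(Q): 12 reachable states
  n0 = (c.(b.0 + 0\{b,d}))\{b,c,d} | ((b.a.0 + c.c.0) | a.d.0\{b,c}) | —a→ n1, —b→ n2, —c→ n3
  n1 = (c.(b.0 + 0\{b,d}))\{b,c,d} | ((b.a.0 + c.c.0) | d.0\{b,c}) | —b→ n4, —c→ n5, —d→ n6
  n2 = (c.(b.0 + 0\{b,d}))\{b,c,d} | (a.0 | a.d.0\{b,c}) | —a→ n4, —a→ n7
  n3 = (c.(b.0 + 0\{b,d}))\{b,c,d} | (c.0 | a.d.0\{b,c}) | —a→ n5, —c→ n7
  n4 = (c.(b.0 + 0\{b,d}))\{b,c,d} | (a.0 | d.0\{b,c}) | —a→ n8, —d→ n9
  n5 = (c.(b.0 + 0\{b,d}))\{b,c,d} | (c.0 | d.0\{b,c}) | —c→ n8, —d→ n10
  n6 = (c.(b.0 + 0\{b,d}))\{b,c,d} | ((b.a.0 + c.c.0) | 0\{b,c}) | —b→ n9, —c→ n10
  n7 = (c.(b.0 + 0\{b,d}))\{b,c,d} | (0 | a.d.0\{b,c}) | —a→ n8
  n8 = (c.(b.0 + 0\{b,d}))\{b,c,d} | (0 | d.0\{b,c}) | —d→ n11
  n9 = (c.(b.0 + 0\{b,d}))\{b,c,d} | (a.0 | 0\{b,c}) | —a→ n11
  n10 = (c.(b.0 + 0\{b,d}))\{b,c,d} | (c.0 | 0\{b,c}) | —c→ n11
  n11 = (c.(b.0 + 0\{b,d}))\{b,c,d} | (0 | 0\{b,c}) | ·
Executing aa from P (initial set {m0}):
  step 1 (a): {m1}
  step 2 (a): {m4}
  — P admits the full trace.
Executing aa from Q (initial set {n0}):
  step 1 (a): {n1}
  step 2 (a): ∅  — Q cannot continue

aa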